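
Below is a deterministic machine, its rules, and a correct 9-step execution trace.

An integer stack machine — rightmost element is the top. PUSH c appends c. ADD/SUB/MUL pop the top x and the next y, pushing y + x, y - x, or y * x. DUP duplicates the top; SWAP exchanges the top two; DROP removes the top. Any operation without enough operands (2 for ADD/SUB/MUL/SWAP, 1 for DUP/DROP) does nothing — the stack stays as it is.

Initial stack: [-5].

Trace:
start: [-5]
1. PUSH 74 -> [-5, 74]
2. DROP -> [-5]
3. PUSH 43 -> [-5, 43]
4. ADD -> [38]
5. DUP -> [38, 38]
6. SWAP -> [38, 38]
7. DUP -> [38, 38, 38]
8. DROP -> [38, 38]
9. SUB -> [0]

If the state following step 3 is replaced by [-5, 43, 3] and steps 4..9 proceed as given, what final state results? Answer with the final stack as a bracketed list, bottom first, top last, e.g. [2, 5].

[-5, 0]

state after step 3 := [-5, 43, 3]
4. ADD -> [-5, 46]
5. DUP -> [-5, 46, 46]
6. SWAP -> [-5, 46, 46]
7. DUP -> [-5, 46, 46, 46]
8. DROP -> [-5, 46, 46]
9. SUB -> [-5, 0]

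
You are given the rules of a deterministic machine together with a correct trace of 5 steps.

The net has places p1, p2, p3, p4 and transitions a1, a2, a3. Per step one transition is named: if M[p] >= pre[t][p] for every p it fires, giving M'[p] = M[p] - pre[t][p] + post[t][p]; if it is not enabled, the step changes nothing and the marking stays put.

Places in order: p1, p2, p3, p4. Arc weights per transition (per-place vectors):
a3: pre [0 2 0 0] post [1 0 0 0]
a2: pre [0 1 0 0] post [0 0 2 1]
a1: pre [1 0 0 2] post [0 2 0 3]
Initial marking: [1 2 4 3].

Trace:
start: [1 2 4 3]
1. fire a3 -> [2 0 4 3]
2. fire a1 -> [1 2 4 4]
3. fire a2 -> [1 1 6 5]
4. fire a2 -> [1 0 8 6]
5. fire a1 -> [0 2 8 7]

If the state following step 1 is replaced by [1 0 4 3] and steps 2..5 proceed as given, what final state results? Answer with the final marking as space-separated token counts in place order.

0 0 8 6

state after step 1 := [1 0 4 3]
2. fire a1 -> [0 2 4 4]
3. fire a2 -> [0 1 6 5]
4. fire a2 -> [0 0 8 6]
5. fire a1 -> [0 0 8 6]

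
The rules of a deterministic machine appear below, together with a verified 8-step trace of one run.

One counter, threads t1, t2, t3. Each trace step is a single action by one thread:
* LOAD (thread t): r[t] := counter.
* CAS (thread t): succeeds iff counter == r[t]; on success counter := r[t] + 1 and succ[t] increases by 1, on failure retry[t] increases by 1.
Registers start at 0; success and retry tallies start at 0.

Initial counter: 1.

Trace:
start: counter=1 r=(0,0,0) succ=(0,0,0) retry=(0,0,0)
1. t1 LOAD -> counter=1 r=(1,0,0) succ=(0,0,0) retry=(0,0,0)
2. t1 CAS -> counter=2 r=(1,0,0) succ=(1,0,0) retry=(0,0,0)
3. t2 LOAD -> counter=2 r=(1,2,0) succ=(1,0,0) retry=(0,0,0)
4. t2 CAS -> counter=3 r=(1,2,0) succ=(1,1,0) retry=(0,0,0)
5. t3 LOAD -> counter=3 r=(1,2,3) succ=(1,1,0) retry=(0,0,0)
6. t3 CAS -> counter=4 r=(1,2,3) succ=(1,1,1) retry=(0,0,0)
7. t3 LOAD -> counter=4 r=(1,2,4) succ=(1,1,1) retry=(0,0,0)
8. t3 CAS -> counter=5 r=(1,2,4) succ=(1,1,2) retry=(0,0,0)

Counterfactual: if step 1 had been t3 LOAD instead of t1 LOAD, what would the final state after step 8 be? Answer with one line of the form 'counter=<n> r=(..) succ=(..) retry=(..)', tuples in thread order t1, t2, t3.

counter=4 r=(0,1,3) succ=(0,1,2) retry=(1,0,0)

(re-executing from step 1 with the substitution; state before step 1: counter=1 r=(0,0,0) succ=(0,0,0) retry=(0,0,0))
1. t3 LOAD -> counter=1 r=(0,0,1) succ=(0,0,0) retry=(0,0,0)
2. t1 CAS -> counter=1 r=(0,0,1) succ=(0,0,0) retry=(1,0,0)
3. t2 LOAD -> counter=1 r=(0,1,1) succ=(0,0,0) retry=(1,0,0)
4. t2 CAS -> counter=2 r=(0,1,1) succ=(0,1,0) retry=(1,0,0)
5. t3 LOAD -> counter=2 r=(0,1,2) succ=(0,1,0) retry=(1,0,0)
6. t3 CAS -> counter=3 r=(0,1,2) succ=(0,1,1) retry=(1,0,0)
7. t3 LOAD -> counter=3 r=(0,1,3) succ=(0,1,1) retry=(1,0,0)
8. t3 CAS -> counter=4 r=(0,1,3) succ=(0,1,2) retry=(1,0,0)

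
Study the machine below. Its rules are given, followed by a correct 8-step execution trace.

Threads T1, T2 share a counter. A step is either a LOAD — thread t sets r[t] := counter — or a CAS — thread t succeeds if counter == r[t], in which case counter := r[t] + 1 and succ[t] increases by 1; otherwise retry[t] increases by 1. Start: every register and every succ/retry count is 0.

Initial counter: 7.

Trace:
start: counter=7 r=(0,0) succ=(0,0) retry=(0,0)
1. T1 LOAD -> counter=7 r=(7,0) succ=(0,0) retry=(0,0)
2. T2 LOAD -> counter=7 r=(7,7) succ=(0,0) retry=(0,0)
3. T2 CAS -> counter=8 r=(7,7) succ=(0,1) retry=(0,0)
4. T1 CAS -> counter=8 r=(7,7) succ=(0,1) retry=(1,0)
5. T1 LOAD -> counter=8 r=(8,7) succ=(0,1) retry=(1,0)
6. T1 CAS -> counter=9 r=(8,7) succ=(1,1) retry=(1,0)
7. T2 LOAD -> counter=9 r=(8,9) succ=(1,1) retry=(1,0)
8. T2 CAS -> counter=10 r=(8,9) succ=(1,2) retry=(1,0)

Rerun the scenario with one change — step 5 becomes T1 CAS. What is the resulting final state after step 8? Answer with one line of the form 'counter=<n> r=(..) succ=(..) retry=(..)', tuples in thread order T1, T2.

(re-executing from step 5 with the substitution; state before step 5: counter=8 r=(7,7) succ=(0,1) retry=(1,0))
5. T1 CAS -> counter=8 r=(7,7) succ=(0,1) retry=(2,0)
6. T1 CAS -> counter=8 r=(7,7) succ=(0,1) retry=(3,0)
7. T2 LOAD -> counter=8 r=(7,8) succ=(0,1) retry=(3,0)
8. T2 CAS -> counter=9 r=(7,8) succ=(0,2) retry=(3,0)

counter=9 r=(7,8) succ=(0,2) retry=(3,0)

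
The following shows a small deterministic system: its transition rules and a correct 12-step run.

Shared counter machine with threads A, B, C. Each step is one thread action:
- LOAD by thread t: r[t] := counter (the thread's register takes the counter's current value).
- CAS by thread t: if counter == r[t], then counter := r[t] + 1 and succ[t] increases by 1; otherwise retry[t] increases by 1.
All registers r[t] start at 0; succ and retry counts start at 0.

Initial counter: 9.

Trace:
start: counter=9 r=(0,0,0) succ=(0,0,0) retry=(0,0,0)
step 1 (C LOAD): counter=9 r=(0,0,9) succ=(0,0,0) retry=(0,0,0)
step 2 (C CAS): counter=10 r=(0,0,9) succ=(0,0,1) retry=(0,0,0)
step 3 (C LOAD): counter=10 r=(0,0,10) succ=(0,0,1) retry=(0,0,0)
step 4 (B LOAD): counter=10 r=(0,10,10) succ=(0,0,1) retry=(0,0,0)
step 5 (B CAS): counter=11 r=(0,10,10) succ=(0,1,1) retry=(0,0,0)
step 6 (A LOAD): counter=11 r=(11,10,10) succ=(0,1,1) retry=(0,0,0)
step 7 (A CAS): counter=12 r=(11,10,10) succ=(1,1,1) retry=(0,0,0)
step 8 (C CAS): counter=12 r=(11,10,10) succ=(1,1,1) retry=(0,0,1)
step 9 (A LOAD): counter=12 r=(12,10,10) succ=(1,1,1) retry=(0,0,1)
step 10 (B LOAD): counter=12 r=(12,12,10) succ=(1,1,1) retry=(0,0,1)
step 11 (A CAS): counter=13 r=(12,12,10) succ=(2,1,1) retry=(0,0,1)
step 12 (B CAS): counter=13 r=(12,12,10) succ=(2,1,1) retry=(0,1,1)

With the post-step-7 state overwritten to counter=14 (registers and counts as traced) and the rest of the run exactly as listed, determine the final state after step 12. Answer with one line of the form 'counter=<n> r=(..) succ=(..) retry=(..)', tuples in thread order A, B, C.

counter=15 r=(14,14,10) succ=(2,1,1) retry=(0,1,1)

state after step 7 := counter=14 r=(11,10,10) succ=(1,1,1) retry=(0,0,0)
step 8 (C CAS): counter=14 r=(11,10,10) succ=(1,1,1) retry=(0,0,1)
step 9 (A LOAD): counter=14 r=(14,10,10) succ=(1,1,1) retry=(0,0,1)
step 10 (B LOAD): counter=14 r=(14,14,10) succ=(1,1,1) retry=(0,0,1)
step 11 (A CAS): counter=15 r=(14,14,10) succ=(2,1,1) retry=(0,0,1)
step 12 (B CAS): counter=15 r=(14,14,10) succ=(2,1,1) retry=(0,1,1)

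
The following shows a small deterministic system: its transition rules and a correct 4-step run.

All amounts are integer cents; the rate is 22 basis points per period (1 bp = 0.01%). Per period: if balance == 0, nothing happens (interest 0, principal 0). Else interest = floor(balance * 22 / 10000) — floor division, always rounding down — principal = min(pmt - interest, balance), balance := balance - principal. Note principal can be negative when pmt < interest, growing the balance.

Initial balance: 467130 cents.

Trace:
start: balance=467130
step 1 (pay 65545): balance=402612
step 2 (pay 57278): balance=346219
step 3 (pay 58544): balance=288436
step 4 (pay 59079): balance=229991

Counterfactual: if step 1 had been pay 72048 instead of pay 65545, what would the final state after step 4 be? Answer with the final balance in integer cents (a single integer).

223446

(re-executing from step 1 with the substitution; state before step 1: balance=467130)
step 1 (pay 72048): balance=396109
step 2 (pay 57278): balance=339702
step 3 (pay 58544): balance=281905
step 4 (pay 59079): balance=223446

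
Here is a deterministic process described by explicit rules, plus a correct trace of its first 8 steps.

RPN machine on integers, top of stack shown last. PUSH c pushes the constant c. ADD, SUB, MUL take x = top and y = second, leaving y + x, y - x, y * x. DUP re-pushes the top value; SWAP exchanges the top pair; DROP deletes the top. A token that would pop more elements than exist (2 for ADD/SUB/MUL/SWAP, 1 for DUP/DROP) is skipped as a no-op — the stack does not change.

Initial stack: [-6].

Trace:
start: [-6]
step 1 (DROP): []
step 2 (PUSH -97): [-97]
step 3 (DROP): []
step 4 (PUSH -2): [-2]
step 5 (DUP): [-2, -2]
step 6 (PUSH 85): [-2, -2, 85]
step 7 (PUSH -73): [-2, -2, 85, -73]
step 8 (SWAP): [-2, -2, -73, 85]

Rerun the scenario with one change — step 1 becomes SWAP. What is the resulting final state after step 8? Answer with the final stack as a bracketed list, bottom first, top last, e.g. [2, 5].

[-6, -2, -2, -73, 85]

(re-executing from step 1 with the substitution; state before step 1: [-6])
step 1 (SWAP): [-6]
step 2 (PUSH -97): [-6, -97]
step 3 (DROP): [-6]
step 4 (PUSH -2): [-6, -2]
step 5 (DUP): [-6, -2, -2]
step 6 (PUSH 85): [-6, -2, -2, 85]
step 7 (PUSH -73): [-6, -2, -2, 85, -73]
step 8 (SWAP): [-6, -2, -2, -73, 85]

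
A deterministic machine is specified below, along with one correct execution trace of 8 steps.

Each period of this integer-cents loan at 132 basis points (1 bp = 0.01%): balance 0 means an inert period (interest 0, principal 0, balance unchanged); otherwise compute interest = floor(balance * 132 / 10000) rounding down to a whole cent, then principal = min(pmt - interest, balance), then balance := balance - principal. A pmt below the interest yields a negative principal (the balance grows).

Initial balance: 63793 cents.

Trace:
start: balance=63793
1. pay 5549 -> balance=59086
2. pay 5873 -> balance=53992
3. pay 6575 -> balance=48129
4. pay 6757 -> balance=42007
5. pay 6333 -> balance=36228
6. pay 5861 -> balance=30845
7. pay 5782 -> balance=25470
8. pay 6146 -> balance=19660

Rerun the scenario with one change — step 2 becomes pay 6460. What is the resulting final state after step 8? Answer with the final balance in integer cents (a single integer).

(re-executing from step 2 with the substitution; state before step 2: balance=59086)
2. pay 6460 -> balance=53405
3. pay 6575 -> balance=47534
4. pay 6757 -> balance=41404
5. pay 6333 -> balance=35617
6. pay 5861 -> balance=30226
7. pay 5782 -> balance=24842
8. pay 6146 -> balance=19023

19023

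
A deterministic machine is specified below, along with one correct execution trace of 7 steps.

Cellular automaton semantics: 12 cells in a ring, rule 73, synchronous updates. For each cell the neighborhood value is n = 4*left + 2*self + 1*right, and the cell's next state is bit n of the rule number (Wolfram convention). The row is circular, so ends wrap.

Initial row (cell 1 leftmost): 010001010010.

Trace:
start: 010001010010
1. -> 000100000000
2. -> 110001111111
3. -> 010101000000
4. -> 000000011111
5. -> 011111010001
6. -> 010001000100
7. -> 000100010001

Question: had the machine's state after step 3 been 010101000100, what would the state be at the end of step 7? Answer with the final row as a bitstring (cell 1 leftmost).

state after step 3 := 010101000100
4. -> 000000010001
5. -> 011111000100
6. -> 010001010001
7. -> 000100000100

000100000100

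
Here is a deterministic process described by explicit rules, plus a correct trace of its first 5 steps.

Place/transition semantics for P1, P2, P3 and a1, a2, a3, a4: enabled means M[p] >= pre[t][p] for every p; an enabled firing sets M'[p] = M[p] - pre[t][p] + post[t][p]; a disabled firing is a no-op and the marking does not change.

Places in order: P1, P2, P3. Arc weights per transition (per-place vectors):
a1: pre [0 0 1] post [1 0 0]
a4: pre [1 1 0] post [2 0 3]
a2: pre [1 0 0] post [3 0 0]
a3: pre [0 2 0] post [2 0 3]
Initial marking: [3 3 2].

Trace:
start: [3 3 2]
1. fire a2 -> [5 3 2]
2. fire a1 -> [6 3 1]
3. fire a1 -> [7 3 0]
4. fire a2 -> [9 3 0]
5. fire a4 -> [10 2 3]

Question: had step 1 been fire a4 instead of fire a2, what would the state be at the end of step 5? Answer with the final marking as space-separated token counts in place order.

9 1 6

(re-executing from step 1 with the substitution; state before step 1: [3 3 2])
1. fire a4 -> [4 2 5]
2. fire a1 -> [5 2 4]
3. fire a1 -> [6 2 3]
4. fire a2 -> [8 2 3]
5. fire a4 -> [9 1 6]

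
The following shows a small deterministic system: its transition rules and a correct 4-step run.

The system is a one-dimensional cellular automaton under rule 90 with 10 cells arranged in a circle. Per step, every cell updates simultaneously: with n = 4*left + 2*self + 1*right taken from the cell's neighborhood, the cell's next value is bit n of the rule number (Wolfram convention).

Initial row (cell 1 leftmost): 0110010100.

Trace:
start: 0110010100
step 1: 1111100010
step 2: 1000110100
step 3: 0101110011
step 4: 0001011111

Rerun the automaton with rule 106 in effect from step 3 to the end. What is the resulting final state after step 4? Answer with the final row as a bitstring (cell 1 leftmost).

(re-executing steps 3..4 under rule 106; state before step 3: 1000110100)
step 3: 0001111001
step 4: 0011001010

0011001010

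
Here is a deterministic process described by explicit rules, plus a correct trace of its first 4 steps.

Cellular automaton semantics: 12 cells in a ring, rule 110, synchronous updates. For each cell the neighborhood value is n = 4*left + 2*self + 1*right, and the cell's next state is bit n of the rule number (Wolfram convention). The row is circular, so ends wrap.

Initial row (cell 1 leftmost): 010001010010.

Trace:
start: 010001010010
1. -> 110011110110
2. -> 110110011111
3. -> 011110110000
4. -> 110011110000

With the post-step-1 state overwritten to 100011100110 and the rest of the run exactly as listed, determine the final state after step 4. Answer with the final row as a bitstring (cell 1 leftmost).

state after step 1 := 100011100110
2. -> 100110101111
3. -> 101111111000
4. -> 111000001001

111000001001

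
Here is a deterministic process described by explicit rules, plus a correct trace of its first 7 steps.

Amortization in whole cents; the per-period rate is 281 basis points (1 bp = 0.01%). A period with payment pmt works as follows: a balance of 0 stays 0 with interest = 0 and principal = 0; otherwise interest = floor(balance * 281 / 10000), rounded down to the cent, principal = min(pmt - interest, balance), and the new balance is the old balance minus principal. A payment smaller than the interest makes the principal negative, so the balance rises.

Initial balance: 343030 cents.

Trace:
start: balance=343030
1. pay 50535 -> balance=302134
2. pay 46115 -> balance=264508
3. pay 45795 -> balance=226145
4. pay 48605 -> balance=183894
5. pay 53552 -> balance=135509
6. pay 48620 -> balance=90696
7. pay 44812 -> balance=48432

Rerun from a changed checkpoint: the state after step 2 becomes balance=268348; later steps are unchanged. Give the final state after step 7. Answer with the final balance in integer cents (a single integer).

52844

state after step 2 := balance=268348
3. pay 45795 -> balance=230093
4. pay 48605 -> balance=187953
5. pay 53552 -> balance=139682
6. pay 48620 -> balance=94987
7. pay 44812 -> balance=52844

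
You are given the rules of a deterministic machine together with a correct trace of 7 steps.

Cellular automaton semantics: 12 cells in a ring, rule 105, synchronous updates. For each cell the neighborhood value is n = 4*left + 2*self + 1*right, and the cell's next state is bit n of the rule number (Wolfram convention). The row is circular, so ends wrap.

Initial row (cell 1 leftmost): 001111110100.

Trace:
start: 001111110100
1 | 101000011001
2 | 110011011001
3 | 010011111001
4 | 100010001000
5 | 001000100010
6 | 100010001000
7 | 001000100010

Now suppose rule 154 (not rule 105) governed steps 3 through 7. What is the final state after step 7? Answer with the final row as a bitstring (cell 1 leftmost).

100101111011

(re-executing steps 3..7 under rule 154; state before step 3: 110011011001)
3 | 101110010111
4 | 001101100111
5 | 111001011110
6 | 110110011100
7 | 100101111011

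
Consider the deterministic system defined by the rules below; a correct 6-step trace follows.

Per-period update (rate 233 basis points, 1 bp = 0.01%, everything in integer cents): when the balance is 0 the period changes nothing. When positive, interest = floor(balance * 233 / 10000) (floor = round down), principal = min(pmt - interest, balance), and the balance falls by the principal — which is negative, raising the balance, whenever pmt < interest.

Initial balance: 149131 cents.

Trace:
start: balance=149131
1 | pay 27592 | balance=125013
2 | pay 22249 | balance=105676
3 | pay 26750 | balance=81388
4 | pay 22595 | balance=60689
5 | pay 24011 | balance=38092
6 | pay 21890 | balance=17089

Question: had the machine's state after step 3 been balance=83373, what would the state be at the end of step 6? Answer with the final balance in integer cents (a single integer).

19215

state after step 3 := balance=83373
4 | pay 22595 | balance=62720
5 | pay 24011 | balance=40170
6 | pay 21890 | balance=19215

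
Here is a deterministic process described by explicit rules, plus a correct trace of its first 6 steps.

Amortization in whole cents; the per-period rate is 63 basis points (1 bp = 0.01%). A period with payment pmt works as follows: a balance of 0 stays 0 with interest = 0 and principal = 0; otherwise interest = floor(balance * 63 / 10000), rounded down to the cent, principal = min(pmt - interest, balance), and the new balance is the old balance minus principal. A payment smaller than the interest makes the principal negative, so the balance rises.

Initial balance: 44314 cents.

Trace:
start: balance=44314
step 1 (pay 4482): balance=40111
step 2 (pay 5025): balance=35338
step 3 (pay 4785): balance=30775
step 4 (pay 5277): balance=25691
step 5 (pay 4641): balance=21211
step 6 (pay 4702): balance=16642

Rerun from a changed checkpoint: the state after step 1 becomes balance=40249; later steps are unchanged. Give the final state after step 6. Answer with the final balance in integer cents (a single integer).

state after step 1 := balance=40249
step 2 (pay 5025): balance=35477
step 3 (pay 4785): balance=30915
step 4 (pay 5277): balance=25832
step 5 (pay 4641): balance=21353
step 6 (pay 4702): balance=16785

16785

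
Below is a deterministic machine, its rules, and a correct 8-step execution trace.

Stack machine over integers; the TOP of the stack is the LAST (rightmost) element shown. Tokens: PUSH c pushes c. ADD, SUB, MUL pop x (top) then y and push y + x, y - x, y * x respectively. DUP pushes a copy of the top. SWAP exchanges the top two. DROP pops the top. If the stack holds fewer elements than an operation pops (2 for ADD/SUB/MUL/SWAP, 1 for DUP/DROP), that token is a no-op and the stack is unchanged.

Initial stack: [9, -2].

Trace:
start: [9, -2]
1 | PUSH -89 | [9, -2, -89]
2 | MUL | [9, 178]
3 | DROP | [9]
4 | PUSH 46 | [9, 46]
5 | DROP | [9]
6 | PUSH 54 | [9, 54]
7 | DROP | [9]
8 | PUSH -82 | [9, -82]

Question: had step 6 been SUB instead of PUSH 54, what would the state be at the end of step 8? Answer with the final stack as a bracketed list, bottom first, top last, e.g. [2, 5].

[-82]

(re-executing from step 6 with the substitution; state before step 6: [9])
6 | SUB | [9]
7 | DROP | []
8 | PUSH -82 | [-82]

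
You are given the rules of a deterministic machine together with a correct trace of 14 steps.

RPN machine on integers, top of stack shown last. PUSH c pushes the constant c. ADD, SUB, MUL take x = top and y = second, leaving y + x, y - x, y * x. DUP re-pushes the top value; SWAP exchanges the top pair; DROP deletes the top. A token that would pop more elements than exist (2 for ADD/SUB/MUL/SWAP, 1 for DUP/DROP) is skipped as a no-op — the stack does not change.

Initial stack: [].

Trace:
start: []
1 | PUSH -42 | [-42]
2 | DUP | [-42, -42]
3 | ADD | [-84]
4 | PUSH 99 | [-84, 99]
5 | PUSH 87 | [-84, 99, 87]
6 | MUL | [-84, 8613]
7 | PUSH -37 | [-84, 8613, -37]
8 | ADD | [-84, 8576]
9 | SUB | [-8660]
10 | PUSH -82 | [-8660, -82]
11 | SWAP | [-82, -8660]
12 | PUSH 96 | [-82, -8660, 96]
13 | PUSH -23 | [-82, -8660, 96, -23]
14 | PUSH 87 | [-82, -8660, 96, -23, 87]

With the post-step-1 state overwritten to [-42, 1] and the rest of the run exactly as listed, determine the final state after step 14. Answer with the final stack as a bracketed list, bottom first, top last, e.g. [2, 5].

state after step 1 := [-42, 1]
2 | DUP | [-42, 1, 1]
3 | ADD | [-42, 2]
4 | PUSH 99 | [-42, 2, 99]
5 | PUSH 87 | [-42, 2, 99, 87]
6 | MUL | [-42, 2, 8613]
7 | PUSH -37 | [-42, 2, 8613, -37]
8 | ADD | [-42, 2, 8576]
9 | SUB | [-42, -8574]
10 | PUSH -82 | [-42, -8574, -82]
11 | SWAP | [-42, -82, -8574]
12 | PUSH 96 | [-42, -82, -8574, 96]
13 | PUSH -23 | [-42, -82, -8574, 96, -23]
14 | PUSH 87 | [-42, -82, -8574, 96, -23, 87]

[-42, -82, -8574, 96, -23, 87]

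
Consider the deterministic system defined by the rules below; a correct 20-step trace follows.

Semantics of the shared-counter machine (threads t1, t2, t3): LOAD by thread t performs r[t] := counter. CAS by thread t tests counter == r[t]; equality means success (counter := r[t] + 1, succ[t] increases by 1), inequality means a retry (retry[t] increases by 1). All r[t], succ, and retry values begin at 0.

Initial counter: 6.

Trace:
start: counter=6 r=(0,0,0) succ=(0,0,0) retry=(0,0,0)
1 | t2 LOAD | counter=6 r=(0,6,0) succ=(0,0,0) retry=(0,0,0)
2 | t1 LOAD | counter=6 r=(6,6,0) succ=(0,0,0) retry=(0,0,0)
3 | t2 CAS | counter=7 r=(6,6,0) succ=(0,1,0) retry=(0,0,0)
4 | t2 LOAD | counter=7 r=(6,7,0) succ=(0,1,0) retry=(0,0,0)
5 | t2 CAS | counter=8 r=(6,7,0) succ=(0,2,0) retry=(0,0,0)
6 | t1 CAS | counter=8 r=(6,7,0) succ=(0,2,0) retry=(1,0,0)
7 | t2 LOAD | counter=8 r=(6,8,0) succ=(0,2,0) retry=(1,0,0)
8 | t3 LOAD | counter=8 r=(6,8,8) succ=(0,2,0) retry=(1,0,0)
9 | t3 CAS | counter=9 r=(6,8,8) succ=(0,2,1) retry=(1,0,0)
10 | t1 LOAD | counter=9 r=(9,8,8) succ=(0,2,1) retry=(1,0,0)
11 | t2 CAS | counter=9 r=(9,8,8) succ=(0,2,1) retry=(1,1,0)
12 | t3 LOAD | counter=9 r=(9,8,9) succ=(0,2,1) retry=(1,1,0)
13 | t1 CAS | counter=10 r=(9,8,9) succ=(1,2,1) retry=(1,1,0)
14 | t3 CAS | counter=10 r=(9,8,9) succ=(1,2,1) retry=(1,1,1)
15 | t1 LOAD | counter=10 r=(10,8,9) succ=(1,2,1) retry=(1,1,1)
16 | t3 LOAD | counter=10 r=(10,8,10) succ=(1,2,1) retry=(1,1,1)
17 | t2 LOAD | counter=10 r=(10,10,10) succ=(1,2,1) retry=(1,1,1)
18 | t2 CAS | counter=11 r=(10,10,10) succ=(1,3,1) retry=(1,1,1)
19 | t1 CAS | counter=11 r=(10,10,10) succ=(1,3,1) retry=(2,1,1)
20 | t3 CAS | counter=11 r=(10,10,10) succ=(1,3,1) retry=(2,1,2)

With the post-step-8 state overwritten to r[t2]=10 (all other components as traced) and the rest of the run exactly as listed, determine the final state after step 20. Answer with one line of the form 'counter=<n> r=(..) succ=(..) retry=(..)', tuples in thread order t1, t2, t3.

counter=11 r=(10,10,10) succ=(1,3,1) retry=(2,1,2)

state after step 8 := counter=8 r=(6,10,8) succ=(0,2,0) retry=(1,0,0)
9 | t3 CAS | counter=9 r=(6,10,8) succ=(0,2,1) retry=(1,0,0)
10 | t1 LOAD | counter=9 r=(9,10,8) succ=(0,2,1) retry=(1,0,0)
11 | t2 CAS | counter=9 r=(9,10,8) succ=(0,2,1) retry=(1,1,0)
12 | t3 LOAD | counter=9 r=(9,10,9) succ=(0,2,1) retry=(1,1,0)
13 | t1 CAS | counter=10 r=(9,10,9) succ=(1,2,1) retry=(1,1,0)
14 | t3 CAS | counter=10 r=(9,10,9) succ=(1,2,1) retry=(1,1,1)
15 | t1 LOAD | counter=10 r=(10,10,9) succ=(1,2,1) retry=(1,1,1)
16 | t3 LOAD | counter=10 r=(10,10,10) succ=(1,2,1) retry=(1,1,1)
17 | t2 LOAD | counter=10 r=(10,10,10) succ=(1,2,1) retry=(1,1,1)
18 | t2 CAS | counter=11 r=(10,10,10) succ=(1,3,1) retry=(1,1,1)
19 | t1 CAS | counter=11 r=(10,10,10) succ=(1,3,1) retry=(2,1,1)
20 | t3 CAS | counter=11 r=(10,10,10) succ=(1,3,1) retry=(2,1,2)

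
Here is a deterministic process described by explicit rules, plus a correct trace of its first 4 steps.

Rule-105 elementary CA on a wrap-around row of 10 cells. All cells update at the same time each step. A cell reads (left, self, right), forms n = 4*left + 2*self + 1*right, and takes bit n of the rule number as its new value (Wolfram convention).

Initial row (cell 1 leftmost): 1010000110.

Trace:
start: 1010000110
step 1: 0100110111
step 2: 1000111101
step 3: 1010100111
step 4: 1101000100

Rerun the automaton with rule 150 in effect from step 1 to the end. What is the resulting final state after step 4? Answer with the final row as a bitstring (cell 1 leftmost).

(re-executing steps 1..4 under rule 150; state before step 1: 1010000110)
step 1: 1011001000
step 2: 1000111101
step 3: 0101011000
step 4: 1101000100

1101000100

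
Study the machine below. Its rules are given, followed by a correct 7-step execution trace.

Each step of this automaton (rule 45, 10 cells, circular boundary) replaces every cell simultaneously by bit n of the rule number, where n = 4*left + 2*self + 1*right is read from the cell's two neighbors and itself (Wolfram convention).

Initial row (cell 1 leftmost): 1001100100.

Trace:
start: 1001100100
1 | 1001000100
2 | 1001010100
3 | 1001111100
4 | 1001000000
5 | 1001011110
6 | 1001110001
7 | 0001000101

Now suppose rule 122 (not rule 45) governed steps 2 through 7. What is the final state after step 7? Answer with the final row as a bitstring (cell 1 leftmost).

1111000111

(re-executing steps 2..7 under rule 122; state before step 2: 1001000100)
2 | 0110101011
3 | 1111010111
4 | 0001101100
5 | 0011111110
6 | 0110000011
7 | 1111000111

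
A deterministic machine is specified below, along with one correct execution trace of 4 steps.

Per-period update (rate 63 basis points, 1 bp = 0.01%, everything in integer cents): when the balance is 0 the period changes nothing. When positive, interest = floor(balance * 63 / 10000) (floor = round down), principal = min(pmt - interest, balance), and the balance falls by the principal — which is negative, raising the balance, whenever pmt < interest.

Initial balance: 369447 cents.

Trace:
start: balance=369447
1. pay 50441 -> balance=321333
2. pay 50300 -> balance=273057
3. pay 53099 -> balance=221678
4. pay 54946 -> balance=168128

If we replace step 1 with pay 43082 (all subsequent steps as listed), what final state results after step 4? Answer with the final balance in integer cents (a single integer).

(re-executing from step 1 with the substitution; state before step 1: balance=369447)
1. pay 43082 -> balance=328692
2. pay 50300 -> balance=280462
3. pay 53099 -> balance=229129
4. pay 54946 -> balance=175626

175626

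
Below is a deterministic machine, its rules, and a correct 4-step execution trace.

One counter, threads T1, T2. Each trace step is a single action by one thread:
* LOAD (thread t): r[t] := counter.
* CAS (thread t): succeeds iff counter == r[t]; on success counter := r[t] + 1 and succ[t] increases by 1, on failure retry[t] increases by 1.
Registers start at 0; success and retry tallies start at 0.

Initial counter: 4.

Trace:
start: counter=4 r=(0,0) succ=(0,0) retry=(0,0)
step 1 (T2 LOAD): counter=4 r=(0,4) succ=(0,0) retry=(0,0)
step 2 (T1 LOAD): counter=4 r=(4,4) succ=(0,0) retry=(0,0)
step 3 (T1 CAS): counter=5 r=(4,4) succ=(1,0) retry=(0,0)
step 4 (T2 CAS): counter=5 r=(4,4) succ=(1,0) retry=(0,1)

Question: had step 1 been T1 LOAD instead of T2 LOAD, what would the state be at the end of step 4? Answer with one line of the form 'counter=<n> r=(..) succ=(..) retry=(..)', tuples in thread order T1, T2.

counter=5 r=(4,0) succ=(1,0) retry=(0,1)

(re-executing from step 1 with the substitution; state before step 1: counter=4 r=(0,0) succ=(0,0) retry=(0,0))
step 1 (T1 LOAD): counter=4 r=(4,0) succ=(0,0) retry=(0,0)
step 2 (T1 LOAD): counter=4 r=(4,0) succ=(0,0) retry=(0,0)
step 3 (T1 CAS): counter=5 r=(4,0) succ=(1,0) retry=(0,0)
step 4 (T2 CAS): counter=5 r=(4,0) succ=(1,0) retry=(0,1)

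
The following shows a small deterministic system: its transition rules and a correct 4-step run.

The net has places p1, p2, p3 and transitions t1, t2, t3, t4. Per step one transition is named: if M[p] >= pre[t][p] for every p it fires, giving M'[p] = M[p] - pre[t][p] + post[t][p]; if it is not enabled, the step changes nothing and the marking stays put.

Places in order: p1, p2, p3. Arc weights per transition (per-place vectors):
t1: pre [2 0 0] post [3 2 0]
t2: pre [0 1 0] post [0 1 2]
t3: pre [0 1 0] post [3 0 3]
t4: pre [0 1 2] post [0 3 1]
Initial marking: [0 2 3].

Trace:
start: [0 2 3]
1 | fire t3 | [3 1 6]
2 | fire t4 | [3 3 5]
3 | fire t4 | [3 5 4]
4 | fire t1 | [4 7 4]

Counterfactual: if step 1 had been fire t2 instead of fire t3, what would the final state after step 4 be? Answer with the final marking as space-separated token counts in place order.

0 6 3

(re-executing from step 1 with the substitution; state before step 1: [0 2 3])
1 | fire t2 | [0 2 5]
2 | fire t4 | [0 4 4]
3 | fire t4 | [0 6 3]
4 | fire t1 | [0 6 3]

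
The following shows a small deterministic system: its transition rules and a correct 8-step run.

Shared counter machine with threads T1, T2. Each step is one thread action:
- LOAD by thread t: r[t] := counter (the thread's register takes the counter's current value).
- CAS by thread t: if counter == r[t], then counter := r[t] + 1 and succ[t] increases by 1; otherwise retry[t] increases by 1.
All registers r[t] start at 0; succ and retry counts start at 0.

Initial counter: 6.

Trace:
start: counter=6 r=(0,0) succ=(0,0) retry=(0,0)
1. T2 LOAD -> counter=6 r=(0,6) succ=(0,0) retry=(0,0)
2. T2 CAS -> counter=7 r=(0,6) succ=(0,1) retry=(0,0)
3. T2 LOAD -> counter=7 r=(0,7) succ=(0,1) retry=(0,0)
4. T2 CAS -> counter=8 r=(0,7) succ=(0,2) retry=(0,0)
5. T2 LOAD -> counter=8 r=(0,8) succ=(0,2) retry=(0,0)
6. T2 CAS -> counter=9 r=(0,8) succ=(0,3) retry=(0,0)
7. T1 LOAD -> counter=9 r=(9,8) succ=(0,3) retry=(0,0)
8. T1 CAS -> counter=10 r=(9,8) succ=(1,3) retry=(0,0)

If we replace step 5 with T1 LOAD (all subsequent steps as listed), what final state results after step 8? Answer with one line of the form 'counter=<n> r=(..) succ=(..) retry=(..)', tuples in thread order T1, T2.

(re-executing from step 5 with the substitution; state before step 5: counter=8 r=(0,7) succ=(0,2) retry=(0,0))
5. T1 LOAD -> counter=8 r=(8,7) succ=(0,2) retry=(0,0)
6. T2 CAS -> counter=8 r=(8,7) succ=(0,2) retry=(0,1)
7. T1 LOAD -> counter=8 r=(8,7) succ=(0,2) retry=(0,1)
8. T1 CAS -> counter=9 r=(8,7) succ=(1,2) retry=(0,1)

counter=9 r=(8,7) succ=(1,2) retry=(0,1)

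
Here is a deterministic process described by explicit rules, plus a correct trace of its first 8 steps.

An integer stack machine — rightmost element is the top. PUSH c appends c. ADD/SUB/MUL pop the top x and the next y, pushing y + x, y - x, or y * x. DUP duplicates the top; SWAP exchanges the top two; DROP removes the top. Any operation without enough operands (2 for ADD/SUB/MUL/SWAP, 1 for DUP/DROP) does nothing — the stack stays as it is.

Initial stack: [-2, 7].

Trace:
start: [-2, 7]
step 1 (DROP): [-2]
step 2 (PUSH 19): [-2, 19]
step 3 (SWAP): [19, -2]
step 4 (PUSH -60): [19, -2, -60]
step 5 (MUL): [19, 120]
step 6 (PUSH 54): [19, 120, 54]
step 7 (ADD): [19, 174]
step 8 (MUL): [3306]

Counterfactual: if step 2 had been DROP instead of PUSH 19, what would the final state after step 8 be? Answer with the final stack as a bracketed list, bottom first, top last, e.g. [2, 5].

(re-executing from step 2 with the substitution; state before step 2: [-2])
step 2 (DROP): []
step 3 (SWAP): []
step 4 (PUSH -60): [-60]
step 5 (MUL): [-60]
step 6 (PUSH 54): [-60, 54]
step 7 (ADD): [-6]
step 8 (MUL): [-6]

[-6]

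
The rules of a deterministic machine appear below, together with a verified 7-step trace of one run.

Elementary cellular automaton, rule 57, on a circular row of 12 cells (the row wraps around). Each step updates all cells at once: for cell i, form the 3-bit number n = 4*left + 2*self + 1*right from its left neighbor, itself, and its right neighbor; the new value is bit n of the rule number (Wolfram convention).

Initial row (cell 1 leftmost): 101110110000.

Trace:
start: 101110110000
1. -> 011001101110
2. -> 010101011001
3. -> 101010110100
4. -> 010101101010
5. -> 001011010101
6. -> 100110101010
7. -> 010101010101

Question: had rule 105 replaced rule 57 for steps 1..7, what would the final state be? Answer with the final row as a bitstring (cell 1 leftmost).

(re-executing steps 1..7 under rule 105; state before step 1: 101110110000)
1. -> 011011110110
2. -> 011110011110
3. -> 010010010010
4. -> 000000000000
5. -> 111111111111
6. -> 000000000000
7. -> 111111111111

111111111111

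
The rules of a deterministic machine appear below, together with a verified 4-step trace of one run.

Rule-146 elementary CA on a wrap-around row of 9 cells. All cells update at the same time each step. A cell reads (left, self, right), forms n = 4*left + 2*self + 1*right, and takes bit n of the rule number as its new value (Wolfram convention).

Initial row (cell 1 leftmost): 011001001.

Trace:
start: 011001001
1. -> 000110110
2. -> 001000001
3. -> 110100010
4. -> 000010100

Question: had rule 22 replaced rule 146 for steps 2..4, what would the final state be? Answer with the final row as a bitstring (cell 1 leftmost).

(re-executing steps 2..4 under rule 22; state before step 2: 000110110)
2. -> 001000001
3. -> 111100011
4. -> 000010100

000010100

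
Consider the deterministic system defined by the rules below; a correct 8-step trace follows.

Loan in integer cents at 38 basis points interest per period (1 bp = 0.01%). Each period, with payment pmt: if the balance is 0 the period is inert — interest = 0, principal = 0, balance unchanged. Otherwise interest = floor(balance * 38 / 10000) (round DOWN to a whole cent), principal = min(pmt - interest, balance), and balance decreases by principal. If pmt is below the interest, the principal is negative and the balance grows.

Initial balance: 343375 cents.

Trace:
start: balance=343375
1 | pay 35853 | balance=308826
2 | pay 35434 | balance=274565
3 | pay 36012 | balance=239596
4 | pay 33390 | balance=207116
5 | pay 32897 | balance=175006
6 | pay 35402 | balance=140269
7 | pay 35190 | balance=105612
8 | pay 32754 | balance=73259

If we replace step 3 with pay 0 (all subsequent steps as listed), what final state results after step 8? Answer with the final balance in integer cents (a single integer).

(re-executing from step 3 with the substitution; state before step 3: balance=274565)
3 | pay 0 | balance=275608
4 | pay 33390 | balance=243265
5 | pay 32897 | balance=211292
6 | pay 35402 | balance=176692
7 | pay 35190 | balance=142173
8 | pay 32754 | balance=109959

109959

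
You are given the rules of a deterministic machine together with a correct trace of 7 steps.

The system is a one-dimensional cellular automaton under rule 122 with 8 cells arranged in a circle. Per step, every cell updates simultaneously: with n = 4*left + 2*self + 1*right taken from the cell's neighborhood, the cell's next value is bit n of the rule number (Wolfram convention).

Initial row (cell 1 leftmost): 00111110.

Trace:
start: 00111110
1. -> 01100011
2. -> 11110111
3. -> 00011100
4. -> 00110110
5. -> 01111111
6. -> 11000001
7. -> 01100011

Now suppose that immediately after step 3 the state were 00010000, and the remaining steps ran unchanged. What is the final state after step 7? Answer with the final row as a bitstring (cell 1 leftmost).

state after step 3 := 00010000
4. -> 00101000
5. -> 01010100
6. -> 10101010
7. -> 01010101

01010101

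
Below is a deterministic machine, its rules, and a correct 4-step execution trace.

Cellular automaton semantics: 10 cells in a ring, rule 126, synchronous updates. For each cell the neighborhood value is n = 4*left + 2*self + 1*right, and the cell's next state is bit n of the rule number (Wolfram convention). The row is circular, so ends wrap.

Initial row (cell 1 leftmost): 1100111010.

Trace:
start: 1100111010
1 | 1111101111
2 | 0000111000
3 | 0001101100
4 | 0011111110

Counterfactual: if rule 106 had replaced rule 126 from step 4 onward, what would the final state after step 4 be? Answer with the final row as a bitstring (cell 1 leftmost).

0011111100

(re-executing step 4 under rule 106; state before step 4: 0001101100)
4 | 0011111100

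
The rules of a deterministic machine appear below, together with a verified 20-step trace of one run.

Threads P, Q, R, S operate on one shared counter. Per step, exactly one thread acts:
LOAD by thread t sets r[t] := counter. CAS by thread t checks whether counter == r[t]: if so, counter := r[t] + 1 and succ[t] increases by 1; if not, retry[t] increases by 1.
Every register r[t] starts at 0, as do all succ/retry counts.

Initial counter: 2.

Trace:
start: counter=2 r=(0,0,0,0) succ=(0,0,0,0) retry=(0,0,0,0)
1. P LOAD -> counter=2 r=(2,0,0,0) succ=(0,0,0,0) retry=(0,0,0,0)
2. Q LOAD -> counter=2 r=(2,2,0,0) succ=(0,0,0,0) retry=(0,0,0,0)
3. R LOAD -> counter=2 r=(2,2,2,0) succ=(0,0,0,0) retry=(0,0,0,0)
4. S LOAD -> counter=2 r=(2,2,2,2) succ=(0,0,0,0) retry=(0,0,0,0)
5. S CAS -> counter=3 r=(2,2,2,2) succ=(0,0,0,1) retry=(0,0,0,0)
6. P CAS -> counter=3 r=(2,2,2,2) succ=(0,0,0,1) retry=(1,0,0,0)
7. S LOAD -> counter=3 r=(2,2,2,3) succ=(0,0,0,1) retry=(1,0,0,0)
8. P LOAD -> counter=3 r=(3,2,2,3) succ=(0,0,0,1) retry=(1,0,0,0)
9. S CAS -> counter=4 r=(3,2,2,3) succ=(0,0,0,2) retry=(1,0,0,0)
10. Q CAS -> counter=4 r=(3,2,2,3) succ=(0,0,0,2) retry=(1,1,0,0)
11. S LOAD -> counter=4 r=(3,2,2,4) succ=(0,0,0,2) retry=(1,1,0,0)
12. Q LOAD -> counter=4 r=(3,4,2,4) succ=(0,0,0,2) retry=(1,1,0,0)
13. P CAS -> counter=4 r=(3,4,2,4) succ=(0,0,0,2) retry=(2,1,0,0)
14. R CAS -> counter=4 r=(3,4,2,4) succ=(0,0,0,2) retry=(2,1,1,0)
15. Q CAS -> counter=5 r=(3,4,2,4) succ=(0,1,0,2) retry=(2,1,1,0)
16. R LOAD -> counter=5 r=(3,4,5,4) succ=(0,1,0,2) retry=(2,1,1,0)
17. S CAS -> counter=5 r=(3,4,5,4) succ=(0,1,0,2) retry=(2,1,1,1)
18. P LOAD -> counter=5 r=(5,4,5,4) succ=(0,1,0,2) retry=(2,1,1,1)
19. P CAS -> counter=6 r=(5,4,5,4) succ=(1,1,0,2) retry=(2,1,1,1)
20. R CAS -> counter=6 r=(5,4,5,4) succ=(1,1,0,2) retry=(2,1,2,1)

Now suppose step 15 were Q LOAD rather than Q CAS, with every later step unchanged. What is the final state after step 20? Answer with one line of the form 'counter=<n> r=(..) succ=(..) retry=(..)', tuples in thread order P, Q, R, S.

(re-executing from step 15 with the substitution; state before step 15: counter=4 r=(3,4,2,4) succ=(0,0,0,2) retry=(2,1,1,0))
15. Q LOAD -> counter=4 r=(3,4,2,4) succ=(0,0,0,2) retry=(2,1,1,0)
16. R LOAD -> counter=4 r=(3,4,4,4) succ=(0,0,0,2) retry=(2,1,1,0)
17. S CAS -> counter=5 r=(3,4,4,4) succ=(0,0,0,3) retry=(2,1,1,0)
18. P LOAD -> counter=5 r=(5,4,4,4) succ=(0,0,0,3) retry=(2,1,1,0)
19. P CAS -> counter=6 r=(5,4,4,4) succ=(1,0,0,3) retry=(2,1,1,0)
20. R CAS -> counter=6 r=(5,4,4,4) succ=(1,0,0,3) retry=(2,1,2,0)

counter=6 r=(5,4,4,4) succ=(1,0,0,3) retry=(2,1,2,0)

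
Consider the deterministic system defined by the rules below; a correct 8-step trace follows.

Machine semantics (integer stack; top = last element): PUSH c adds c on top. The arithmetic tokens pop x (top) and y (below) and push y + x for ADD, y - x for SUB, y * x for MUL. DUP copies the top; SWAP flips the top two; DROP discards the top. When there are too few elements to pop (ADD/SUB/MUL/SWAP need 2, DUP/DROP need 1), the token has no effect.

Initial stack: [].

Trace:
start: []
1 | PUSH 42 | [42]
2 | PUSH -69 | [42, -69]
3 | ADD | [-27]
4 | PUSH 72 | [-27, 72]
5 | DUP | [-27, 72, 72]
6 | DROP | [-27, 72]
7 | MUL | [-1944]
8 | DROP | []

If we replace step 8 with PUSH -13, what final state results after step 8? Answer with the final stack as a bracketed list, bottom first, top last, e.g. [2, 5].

[-1944, -13]

(re-executing from step 8 with the substitution; state before step 8: [-1944])
8 | PUSH -13 | [-1944, -13]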